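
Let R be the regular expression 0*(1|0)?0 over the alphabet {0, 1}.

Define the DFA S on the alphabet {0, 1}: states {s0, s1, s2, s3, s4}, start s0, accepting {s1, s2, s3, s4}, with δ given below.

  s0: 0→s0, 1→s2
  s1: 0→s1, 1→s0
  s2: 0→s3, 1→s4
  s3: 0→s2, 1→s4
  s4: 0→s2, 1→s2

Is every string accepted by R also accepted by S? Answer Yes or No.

No

The string 0 is in L(R) but not in L(S).
So L(R) ⊄ L(S).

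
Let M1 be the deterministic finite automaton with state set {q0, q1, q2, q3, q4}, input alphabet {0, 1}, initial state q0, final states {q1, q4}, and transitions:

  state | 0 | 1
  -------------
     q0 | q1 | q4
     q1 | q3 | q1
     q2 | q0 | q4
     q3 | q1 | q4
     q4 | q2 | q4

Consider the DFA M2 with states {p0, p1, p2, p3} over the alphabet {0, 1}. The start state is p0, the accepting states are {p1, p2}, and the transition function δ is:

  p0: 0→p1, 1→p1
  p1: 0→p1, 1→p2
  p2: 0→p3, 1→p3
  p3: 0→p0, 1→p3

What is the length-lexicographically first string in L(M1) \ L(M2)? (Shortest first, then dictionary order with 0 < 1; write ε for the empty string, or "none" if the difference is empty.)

The string 011 is accepted by M1 but not by M2.
No shorter string lies in the difference, and 011 is the lexicographically first length-3 string in L(M1) \ L(M2).

011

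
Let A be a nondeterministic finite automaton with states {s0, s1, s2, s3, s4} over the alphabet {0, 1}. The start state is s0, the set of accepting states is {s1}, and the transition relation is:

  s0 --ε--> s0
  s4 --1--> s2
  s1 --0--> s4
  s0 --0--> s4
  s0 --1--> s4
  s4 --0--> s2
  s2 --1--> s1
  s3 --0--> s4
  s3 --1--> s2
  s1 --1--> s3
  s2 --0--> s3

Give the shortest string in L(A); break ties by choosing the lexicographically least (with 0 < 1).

001

A breadth-first search from s0 reaches an accepting state first via the path s0 → s4 → s2 → s1 on input 001.
No string of length < 3 is accepted (BFS exhausts all shorter strings without reaching an accepting state), and 001 is the lexicographically least accepting string of length 3.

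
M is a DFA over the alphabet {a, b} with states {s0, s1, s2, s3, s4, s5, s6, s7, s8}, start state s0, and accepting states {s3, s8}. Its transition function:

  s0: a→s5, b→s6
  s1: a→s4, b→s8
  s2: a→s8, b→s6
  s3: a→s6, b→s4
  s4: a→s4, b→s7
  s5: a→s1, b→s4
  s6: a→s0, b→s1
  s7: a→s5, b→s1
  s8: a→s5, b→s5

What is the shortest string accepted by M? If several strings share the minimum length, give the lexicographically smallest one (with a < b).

aab

A breadth-first search from s0 reaches an accepting state first via the path s0 → s5 → s1 → s8 on input aab.
No string of length < 3 is accepted (BFS exhausts all shorter strings without reaching an accepting state), and aab is the lexicographically least accepting string of length 3.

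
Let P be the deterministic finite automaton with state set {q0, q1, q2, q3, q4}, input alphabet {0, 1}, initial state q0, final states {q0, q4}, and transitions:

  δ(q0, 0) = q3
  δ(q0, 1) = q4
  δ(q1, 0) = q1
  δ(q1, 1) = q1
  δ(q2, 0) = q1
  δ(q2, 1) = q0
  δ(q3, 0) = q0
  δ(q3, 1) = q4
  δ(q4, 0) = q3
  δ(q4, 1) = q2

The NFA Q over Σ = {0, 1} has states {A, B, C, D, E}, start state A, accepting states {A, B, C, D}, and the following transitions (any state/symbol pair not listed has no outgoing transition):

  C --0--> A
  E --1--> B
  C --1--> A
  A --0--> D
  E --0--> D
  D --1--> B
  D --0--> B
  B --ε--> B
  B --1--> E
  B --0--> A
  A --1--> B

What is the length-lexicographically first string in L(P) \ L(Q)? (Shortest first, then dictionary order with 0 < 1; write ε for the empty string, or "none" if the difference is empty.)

001

The string 001 is accepted by P but not by Q.
No shorter string lies in the difference, and 001 is the lexicographically first length-3 string in L(P) \ L(Q).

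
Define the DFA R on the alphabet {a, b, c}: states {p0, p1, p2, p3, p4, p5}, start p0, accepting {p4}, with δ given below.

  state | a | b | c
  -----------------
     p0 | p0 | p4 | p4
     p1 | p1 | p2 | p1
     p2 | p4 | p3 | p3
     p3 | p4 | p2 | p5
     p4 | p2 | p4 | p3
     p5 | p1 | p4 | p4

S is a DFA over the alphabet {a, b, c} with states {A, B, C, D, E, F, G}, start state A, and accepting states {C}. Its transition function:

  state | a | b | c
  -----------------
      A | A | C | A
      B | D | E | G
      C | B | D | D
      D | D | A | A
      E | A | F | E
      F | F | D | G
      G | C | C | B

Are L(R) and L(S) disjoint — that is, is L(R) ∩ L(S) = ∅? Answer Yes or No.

The string b is accepted by both R and S.
Hence L(R) ∩ L(S) ≠ ∅.

No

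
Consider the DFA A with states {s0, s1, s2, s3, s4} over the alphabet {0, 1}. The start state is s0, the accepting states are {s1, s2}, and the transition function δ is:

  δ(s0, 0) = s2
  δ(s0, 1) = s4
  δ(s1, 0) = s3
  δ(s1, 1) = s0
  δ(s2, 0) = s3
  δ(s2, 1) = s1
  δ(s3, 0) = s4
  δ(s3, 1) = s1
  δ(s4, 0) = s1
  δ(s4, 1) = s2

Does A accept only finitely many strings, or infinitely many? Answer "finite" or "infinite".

State s0 is reachable from the start and can reach an accepting state, and it lies on the cycle s0 → s2 → s1 → s0.
Traversing that cycle any number of times yields accepted strings of unbounded length, so the language is infinite.

infinite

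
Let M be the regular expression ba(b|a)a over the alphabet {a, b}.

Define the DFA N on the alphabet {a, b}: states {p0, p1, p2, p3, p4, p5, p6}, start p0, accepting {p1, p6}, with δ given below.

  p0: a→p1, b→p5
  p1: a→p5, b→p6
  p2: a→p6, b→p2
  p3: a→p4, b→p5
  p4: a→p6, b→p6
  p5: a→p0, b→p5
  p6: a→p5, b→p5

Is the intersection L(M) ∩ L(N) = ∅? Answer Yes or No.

Yes

Converting the expression M to a DFA (subset construction, then merging equivalent states) gives the minimal DFA with states {m0, m1, m2, m3, m4, m5}, start state m0, accepting states {m5} and transitions m0: a→m1, b→m2; m1: a→m1, b→m1; m2: a→m3, b→m1; m3: a→m4, b→m4; m4: a→m5, b→m1; m5: a→m1, b→m1.
Exploring the product automaton M × N from the start pair (m0, p0), following both machines on each input symbol, reaches 11 state pairs: (m0, p0), (m1, p1), (m2, p5), (m1, p5), (m1, p6), (m3, p0), (m1, p0), (m4, p1), (m4, p5), (m5, p5), (m5, p0).
M accepts in {m5} and N accepts in {p1, p6}; no reachable pair has both components accepting, so no string drives both machines to acceptance simultaneously and L(M) ∩ L(N) = ∅.
So no string is accepted by both, and the intersection is empty.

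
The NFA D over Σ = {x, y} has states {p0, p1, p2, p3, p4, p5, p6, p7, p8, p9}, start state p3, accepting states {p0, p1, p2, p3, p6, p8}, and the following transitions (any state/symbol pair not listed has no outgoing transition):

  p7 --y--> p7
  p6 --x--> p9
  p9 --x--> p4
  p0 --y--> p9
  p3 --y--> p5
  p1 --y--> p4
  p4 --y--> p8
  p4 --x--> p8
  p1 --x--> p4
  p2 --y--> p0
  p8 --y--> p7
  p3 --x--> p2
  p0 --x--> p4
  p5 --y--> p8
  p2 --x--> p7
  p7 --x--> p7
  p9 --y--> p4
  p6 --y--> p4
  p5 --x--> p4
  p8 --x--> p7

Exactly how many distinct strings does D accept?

The useful subgraph on states {p0, p2, p3, p4, p5, p8, p9} is acyclic, so L(D) is finite; the longest accepting path visits 6 useful states, giving maximum string length 5.
Counting accepting paths from p3 by length: 1 of length 0, 1 of length 1, 2 of length 2, 2 of length 3, 2 of length 4, 4 of length 5. Total 12.

12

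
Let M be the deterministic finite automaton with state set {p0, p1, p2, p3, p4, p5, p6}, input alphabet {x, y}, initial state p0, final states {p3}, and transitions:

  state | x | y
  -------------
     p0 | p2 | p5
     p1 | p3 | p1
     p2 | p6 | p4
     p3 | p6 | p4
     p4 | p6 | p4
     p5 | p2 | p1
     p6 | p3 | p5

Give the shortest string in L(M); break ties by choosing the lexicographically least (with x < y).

xxx

A breadth-first search from p0 reaches an accepting state first via the path p0 → p2 → p6 → p3 on input xxx.
No string of length < 3 is accepted (BFS exhausts all shorter strings without reaching an accepting state), and xxx is the lexicographically least accepting string of length 3.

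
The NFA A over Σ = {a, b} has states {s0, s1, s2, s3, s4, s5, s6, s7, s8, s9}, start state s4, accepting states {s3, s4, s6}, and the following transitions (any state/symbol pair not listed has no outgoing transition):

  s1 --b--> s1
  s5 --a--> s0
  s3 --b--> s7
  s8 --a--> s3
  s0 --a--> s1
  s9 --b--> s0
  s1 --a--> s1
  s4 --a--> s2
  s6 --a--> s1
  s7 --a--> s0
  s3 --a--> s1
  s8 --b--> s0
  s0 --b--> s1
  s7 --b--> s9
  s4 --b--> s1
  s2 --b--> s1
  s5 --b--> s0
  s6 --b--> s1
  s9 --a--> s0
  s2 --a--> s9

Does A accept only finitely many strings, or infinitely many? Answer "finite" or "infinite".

finite

The useful states (reachable from s4 and able to reach an accepting state) are {s4}.
Restricted to these states the transition graph has no cycle, so every accepting path has bounded length and L is finite.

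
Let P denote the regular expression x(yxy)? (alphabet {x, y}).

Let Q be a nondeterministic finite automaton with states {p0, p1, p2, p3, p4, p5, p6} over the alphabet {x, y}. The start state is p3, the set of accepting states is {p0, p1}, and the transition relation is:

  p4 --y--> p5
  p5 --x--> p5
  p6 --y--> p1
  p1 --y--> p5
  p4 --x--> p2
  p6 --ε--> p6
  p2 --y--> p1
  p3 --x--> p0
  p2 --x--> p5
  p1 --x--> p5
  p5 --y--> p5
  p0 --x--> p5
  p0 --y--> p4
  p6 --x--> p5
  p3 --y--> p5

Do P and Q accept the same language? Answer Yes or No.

Converting the expression P to a DFA (subset construction, then merging equivalent states) gives the minimal DFA with states {r0, r1, r2, r3, r4, r5}, start state r0, accepting states {r1, r5} and transitions r0: x→r1, y→r2; r1: x→r2, y→r3; r2: x→r2, y→r2; r3: x→r4, y→r2; r4: x→r2, y→r5; r5: x→r2, y→r2.
Exploring the product automaton P × Q from the start pair (r0, p3), following both machines on each input symbol, reaches 6 state pairs: (r0, p3), (r1, p0), (r2, p5), (r3, p4), (r4, p2), (r5, p1).
P accepts in {r1, r5} and Q accepts in {p0, p1}. In every reachable pair the two components are either both accepting — (r1, p0), (r5, p1) — or both non-accepting, so no string is accepted by exactly one of the machines: L(P) \ L(Q) and L(Q) \ L(P) are both empty.
Hence every string is accepted by P iff it is accepted by Q, and the two languages coincide.

Yes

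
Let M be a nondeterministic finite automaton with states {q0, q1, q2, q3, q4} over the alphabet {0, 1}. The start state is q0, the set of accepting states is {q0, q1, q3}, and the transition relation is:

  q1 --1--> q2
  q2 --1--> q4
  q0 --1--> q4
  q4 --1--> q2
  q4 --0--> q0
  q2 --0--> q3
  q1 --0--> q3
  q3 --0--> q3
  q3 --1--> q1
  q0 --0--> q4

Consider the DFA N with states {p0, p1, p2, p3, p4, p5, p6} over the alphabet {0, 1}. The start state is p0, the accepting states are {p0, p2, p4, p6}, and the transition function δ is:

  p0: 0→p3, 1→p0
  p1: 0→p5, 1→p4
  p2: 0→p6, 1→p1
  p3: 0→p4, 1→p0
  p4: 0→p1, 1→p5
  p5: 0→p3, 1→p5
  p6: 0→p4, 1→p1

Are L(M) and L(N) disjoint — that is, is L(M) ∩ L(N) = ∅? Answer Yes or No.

No

The empty string ε is accepted by both M and N.
Hence L(M) ∩ L(N) ≠ ∅.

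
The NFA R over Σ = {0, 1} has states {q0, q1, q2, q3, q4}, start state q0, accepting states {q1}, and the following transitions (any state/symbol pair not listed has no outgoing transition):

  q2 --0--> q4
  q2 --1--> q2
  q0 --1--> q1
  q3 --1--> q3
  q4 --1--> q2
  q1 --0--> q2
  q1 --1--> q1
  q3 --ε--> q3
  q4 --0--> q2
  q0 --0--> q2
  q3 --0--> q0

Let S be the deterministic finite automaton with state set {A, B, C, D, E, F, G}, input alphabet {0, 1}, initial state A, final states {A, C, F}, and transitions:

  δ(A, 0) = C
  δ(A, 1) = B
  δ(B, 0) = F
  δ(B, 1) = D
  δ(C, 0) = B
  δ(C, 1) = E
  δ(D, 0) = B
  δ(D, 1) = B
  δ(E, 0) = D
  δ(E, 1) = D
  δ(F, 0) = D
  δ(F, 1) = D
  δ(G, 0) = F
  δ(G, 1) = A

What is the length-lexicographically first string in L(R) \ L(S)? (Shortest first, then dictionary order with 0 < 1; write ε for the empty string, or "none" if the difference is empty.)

1

The string 1 is accepted by R but not by S.
No shorter string lies in the difference, and 1 is the lexicographically first length-1 string in L(R) \ L(S).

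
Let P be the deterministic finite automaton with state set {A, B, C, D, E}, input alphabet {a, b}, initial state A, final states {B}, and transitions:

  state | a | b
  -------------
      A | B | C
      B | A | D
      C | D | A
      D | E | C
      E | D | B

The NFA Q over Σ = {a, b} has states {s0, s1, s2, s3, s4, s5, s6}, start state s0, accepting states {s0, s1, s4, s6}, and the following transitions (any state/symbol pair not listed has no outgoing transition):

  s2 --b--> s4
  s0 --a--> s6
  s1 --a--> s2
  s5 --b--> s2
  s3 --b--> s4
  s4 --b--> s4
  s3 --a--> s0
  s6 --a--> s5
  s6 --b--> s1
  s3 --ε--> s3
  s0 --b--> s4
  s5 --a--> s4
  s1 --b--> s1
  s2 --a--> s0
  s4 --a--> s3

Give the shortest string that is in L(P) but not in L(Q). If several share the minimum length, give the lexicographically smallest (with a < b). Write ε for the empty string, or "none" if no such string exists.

bba

The string bba is accepted by P but not by Q.
No shorter string lies in the difference, and bba is the lexicographically first length-3 string in L(P) \ L(Q).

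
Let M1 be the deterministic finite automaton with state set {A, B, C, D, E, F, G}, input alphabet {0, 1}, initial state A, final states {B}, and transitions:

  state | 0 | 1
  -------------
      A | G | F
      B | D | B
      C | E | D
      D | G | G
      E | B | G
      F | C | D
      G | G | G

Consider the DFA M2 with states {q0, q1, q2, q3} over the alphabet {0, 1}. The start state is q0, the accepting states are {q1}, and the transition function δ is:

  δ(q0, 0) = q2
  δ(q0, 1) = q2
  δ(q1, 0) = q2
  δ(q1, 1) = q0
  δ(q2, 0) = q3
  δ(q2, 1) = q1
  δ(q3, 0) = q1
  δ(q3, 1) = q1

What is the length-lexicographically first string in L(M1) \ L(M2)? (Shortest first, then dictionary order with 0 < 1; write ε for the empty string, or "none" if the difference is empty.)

The string 1000 is accepted by M1 but not by M2.
No shorter string lies in the difference, and 1000 is the lexicographically first length-4 string in L(M1) \ L(M2).

1000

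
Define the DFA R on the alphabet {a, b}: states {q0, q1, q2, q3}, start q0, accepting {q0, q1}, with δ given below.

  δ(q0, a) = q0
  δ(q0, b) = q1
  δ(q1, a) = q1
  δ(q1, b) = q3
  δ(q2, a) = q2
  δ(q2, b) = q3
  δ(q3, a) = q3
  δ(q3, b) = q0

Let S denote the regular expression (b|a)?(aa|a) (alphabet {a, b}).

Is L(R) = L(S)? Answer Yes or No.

No

The empty string ε is accepted by R but rejected by S.
So L(R) ≠ L(S).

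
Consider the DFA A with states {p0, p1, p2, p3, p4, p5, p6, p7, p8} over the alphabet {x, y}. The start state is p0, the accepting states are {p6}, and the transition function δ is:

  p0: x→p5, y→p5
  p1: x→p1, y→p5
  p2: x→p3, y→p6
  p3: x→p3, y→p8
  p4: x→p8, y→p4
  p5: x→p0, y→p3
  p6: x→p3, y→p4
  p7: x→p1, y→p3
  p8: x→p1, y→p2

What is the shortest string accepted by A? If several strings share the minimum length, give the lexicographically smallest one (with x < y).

A breadth-first search from p0 reaches an accepting state first via the path p0 → p5 → p3 → p8 → p2 → p6 on input xyyyy.
No string of length < 5 is accepted (BFS exhausts all shorter strings without reaching an accepting state), and xyyyy is the lexicographically least accepting string of length 5.

xyyyy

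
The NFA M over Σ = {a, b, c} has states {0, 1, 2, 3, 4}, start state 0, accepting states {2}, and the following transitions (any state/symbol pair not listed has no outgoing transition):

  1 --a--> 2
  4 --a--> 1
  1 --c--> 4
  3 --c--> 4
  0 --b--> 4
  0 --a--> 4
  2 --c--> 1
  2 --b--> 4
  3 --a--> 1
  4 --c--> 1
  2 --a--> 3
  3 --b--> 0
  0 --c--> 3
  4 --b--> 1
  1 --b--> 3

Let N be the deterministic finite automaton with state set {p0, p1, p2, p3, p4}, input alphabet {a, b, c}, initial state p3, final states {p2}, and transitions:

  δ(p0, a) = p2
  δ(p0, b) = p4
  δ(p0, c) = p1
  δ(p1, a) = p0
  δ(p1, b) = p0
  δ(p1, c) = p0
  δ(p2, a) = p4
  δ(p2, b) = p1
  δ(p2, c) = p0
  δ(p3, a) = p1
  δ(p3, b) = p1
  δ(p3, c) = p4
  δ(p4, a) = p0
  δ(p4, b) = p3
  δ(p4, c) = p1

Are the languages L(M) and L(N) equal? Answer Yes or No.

Exploring the product automaton M × N from the start pair (0, p3), following both machines on each input symbol, reaches 5 state pairs: (0, p3), (4, p1), (3, p4), (1, p0), (2, p2).
M accepts in {2} and N accepts in {p2}. In every reachable pair the two components are either both accepting — (2, p2) — or both non-accepting, so no string is accepted by exactly one of the machines: L(M) \ L(N) and L(N) \ L(M) are both empty.
Hence every string is accepted by M iff it is accepted by N, and the two languages coincide.

Yes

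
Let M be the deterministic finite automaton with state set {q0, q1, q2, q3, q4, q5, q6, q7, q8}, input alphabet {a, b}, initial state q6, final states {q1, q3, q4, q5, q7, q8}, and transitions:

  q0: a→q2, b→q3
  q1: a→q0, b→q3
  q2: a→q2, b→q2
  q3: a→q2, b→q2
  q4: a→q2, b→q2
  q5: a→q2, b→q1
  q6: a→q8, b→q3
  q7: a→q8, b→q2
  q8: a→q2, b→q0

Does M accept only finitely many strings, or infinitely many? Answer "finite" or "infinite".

The useful states (reachable from q6 and able to reach an accepting state) are {q0, q3, q6, q8}.
Restricted to these states the transition graph has no cycle, so every accepting path has bounded length and L is finite.

finite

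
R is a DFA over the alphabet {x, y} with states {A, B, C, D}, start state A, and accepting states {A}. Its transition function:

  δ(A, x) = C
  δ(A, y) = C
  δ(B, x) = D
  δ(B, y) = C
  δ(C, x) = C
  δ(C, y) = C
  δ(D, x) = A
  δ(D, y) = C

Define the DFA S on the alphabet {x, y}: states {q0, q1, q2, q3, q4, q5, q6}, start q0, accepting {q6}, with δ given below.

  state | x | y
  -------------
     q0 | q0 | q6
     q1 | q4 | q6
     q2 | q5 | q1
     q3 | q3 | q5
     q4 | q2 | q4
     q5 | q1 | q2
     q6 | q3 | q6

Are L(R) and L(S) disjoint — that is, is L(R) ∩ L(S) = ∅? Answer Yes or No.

Yes

Exploring the product automaton R × S from the start pair (A, q0), following both machines on each input symbol, reaches 8 state pairs: (A, q0), (C, q0), (C, q6), (C, q3), (C, q5), (C, q1), (C, q2), (C, q4).
R accepts in {A} and S accepts in {q6}; no reachable pair has both components accepting, so no string drives both machines to acceptance simultaneously and L(R) ∩ L(S) = ∅.
So no string is accepted by both, and the intersection is empty.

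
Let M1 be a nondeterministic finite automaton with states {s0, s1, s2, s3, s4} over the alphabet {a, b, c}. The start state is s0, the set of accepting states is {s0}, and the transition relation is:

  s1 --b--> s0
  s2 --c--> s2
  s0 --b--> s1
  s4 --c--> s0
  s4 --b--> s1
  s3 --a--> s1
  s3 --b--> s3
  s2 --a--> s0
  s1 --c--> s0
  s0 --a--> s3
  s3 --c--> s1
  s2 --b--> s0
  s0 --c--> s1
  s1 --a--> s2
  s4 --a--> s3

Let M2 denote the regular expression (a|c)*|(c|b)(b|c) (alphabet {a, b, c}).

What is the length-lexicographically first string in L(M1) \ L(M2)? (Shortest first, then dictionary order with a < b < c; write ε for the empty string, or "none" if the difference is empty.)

The string aab is accepted by M1 but not by M2.
No shorter string lies in the difference, and aab is the lexicographically first length-3 string in L(M1) \ L(M2).

aab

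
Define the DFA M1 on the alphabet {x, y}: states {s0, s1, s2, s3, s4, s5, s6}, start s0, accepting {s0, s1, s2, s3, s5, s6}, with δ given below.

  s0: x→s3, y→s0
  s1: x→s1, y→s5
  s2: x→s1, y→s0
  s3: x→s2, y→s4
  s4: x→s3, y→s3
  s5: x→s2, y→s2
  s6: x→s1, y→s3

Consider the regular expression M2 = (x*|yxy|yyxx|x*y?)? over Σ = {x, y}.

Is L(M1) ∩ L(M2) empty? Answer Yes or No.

No

The empty string ε is accepted by both M1 and M2.
Hence L(M1) ∩ L(M2) ≠ ∅.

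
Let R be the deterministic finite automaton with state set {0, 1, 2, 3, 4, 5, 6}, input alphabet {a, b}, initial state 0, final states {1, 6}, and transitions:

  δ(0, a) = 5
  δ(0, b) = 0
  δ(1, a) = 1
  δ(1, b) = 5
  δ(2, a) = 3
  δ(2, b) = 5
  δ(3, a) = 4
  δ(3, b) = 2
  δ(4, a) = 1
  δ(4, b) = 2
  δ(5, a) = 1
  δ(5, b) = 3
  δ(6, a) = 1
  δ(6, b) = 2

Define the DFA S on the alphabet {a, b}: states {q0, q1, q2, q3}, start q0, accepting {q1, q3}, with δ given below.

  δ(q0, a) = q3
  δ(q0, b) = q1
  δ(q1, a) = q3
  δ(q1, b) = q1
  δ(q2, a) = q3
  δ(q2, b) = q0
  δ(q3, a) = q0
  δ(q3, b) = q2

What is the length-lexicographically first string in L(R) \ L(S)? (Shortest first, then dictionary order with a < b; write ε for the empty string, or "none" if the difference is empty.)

The string aa is accepted by R but not by S.
No shorter string lies in the difference, and aa is the lexicographically first length-2 string in L(R) \ L(S).

aa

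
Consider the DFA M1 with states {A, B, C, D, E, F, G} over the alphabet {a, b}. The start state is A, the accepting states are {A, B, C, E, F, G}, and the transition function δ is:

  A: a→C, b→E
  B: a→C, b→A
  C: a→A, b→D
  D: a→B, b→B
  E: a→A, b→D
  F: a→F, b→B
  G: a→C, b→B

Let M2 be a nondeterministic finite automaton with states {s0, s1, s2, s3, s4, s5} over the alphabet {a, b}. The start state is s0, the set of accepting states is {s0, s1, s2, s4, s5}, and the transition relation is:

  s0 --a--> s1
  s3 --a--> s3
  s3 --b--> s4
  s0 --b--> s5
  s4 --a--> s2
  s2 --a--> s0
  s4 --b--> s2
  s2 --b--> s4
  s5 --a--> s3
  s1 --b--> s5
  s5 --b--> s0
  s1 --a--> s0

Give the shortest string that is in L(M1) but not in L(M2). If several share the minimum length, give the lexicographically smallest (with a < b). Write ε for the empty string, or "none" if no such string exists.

ba

The string ba is accepted by M1 but not by M2.
No shorter string lies in the difference, and ba is the lexicographically first length-2 string in L(M1) \ L(M2).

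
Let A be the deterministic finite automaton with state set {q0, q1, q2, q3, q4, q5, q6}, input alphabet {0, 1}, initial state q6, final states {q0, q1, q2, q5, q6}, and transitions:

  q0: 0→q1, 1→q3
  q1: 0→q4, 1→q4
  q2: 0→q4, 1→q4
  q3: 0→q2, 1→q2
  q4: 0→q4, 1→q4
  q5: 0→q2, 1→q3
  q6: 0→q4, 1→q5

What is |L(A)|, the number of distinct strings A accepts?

5

The useful subgraph on states {q2, q3, q5, q6} is acyclic, so L(A) is finite; the longest accepting path visits 4 useful states, giving maximum string length 3.
Counting accepting paths from q6 by length: 1 of length 0, 1 of length 1, 1 of length 2, 2 of length 3. Total 5.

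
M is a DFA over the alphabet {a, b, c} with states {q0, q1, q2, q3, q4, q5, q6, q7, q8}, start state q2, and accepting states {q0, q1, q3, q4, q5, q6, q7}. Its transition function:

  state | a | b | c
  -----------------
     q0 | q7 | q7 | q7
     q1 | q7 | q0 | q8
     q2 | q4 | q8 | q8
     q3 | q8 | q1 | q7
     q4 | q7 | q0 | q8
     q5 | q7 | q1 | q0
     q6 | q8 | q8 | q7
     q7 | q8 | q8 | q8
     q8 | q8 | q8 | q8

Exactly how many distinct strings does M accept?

6

The useful subgraph on states {q0, q2, q4, q7} is acyclic, so L(M) is finite; the longest accepting path visits 4 useful states, giving maximum string length 3.
Counting accepting paths from q2 by length: 1 of length 1, 2 of length 2, 3 of length 3. Total 6.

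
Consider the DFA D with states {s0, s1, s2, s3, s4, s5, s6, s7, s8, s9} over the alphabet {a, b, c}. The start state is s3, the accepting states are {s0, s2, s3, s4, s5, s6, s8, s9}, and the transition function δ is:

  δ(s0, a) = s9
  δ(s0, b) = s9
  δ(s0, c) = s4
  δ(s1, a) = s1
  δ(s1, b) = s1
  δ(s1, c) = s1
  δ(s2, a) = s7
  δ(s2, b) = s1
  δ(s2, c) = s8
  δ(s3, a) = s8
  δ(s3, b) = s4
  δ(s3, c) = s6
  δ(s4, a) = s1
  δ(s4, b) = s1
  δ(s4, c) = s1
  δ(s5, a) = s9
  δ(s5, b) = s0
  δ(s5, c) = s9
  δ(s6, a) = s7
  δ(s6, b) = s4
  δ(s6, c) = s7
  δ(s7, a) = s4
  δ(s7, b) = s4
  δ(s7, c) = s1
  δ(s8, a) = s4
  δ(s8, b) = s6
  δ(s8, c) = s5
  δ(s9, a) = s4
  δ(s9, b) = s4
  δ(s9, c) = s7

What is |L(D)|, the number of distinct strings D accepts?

The useful subgraph on states {s0, s3, s4, s5, s6, s7, s8, s9} is acyclic, so L(D) is finite; the longest accepting path visits 7 useful states, giving maximum string length 6.
Counting accepting paths from s3 by length: 1 of length 0, 3 of length 1, 4 of length 2, 8 of length 3, 11 of length 4, 8 of length 5, 4 of length 6. Total 39.

39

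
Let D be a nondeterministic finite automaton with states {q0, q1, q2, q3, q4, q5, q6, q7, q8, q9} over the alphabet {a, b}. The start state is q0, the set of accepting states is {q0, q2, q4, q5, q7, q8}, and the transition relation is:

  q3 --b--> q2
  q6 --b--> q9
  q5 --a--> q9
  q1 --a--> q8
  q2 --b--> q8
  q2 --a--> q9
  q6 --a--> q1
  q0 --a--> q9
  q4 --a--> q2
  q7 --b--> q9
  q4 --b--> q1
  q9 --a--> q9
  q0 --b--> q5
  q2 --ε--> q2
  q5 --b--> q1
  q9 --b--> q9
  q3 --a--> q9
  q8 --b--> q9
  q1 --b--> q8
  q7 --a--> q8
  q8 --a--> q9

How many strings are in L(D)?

4

The useful subgraph on states {q0, q1, q5, q8} is acyclic, so L(D) is finite; the longest accepting path visits 4 useful states, giving maximum string length 3.
Counting accepting paths from q0 by length: 1 of length 0, 1 of length 1, 2 of length 3. Total 4.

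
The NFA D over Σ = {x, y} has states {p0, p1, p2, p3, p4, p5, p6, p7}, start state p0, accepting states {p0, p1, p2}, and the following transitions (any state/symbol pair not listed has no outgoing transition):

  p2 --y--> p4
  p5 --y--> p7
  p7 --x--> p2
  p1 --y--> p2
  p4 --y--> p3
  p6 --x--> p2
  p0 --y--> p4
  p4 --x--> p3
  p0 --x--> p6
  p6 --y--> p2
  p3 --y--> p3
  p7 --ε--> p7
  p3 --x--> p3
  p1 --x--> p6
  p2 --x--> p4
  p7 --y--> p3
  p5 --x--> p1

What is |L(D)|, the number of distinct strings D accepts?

3

The useful subgraph on states {p0, p2, p6} is acyclic, so L(D) is finite; the longest accepting path visits 3 useful states, giving maximum string length 2.
Counting accepting paths from p0 by length: 1 of length 0, 2 of length 2. Total 3.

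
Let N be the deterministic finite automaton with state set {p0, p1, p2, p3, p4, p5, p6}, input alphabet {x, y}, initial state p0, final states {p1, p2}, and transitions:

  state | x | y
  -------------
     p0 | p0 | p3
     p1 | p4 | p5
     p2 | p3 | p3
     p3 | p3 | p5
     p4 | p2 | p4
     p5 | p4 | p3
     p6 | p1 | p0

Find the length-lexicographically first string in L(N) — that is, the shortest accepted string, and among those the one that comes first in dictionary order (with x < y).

A breadth-first search from p0 reaches an accepting state first via the path p0 → p3 → p5 → p4 → p2 on input yyxx.
No string of length < 4 is accepted (BFS exhausts all shorter strings without reaching an accepting state), and yyxx is the lexicographically least accepting string of length 4.

yyxx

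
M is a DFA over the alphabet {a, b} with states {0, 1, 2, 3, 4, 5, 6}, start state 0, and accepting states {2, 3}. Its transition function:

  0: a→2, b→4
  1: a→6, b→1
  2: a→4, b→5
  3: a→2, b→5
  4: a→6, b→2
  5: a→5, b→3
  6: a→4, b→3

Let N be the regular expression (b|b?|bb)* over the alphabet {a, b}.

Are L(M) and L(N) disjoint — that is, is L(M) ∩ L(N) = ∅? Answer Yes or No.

The string bb is accepted by both M and N.
Hence L(M) ∩ L(N) ≠ ∅.

No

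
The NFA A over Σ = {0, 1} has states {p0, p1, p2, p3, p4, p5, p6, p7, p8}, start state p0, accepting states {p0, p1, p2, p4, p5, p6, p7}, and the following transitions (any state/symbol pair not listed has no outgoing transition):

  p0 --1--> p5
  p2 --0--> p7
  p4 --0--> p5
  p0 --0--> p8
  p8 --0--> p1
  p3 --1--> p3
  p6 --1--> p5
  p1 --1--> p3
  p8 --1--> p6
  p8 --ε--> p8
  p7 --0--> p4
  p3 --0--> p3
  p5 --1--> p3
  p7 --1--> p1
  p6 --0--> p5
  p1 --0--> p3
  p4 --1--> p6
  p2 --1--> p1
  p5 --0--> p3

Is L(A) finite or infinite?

The useful states (reachable from p0 and able to reach an accepting state) are {p0, p1, p5, p6, p8}.
Restricted to these states the transition graph has no cycle, so every accepting path has bounded length and L is finite.

finite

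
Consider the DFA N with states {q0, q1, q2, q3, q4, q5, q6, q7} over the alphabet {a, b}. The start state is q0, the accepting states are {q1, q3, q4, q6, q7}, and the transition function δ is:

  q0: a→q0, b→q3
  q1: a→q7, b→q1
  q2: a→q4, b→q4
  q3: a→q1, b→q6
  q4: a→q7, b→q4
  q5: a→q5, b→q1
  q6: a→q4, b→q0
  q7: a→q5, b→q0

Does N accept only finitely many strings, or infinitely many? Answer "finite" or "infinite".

infinite

State q0 is reachable from the start and can reach an accepting state, and it lies on the cycle q0 → q0.
Traversing that cycle any number of times yields accepted strings of unbounded length, so the language is infinite.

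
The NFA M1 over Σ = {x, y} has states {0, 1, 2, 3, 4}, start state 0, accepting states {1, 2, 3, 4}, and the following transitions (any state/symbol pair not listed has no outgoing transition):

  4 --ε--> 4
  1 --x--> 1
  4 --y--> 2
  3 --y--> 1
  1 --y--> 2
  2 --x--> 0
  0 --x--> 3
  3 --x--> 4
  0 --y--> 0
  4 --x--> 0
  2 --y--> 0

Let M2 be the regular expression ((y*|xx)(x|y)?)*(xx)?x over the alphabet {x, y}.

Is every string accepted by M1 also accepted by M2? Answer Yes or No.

No

The string xy is in L(M1) but not in L(M2).
So L(M1) ⊄ L(M2).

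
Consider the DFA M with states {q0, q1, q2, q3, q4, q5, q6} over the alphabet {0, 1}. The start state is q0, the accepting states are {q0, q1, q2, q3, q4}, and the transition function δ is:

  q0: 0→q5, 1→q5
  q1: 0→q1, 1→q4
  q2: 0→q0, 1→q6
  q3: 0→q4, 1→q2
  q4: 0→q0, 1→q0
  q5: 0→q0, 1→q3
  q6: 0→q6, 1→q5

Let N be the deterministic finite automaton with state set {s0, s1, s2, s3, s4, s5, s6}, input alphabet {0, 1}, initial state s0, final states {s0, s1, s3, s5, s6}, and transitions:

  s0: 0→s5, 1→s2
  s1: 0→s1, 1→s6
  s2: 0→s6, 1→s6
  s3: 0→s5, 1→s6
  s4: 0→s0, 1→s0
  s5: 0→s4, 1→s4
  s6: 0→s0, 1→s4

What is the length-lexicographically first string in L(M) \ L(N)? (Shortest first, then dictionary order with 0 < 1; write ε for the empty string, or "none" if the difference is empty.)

The string 00 is accepted by M but not by N.
No shorter string lies in the difference, and 00 is the lexicographically first length-2 string in L(M) \ L(N).

00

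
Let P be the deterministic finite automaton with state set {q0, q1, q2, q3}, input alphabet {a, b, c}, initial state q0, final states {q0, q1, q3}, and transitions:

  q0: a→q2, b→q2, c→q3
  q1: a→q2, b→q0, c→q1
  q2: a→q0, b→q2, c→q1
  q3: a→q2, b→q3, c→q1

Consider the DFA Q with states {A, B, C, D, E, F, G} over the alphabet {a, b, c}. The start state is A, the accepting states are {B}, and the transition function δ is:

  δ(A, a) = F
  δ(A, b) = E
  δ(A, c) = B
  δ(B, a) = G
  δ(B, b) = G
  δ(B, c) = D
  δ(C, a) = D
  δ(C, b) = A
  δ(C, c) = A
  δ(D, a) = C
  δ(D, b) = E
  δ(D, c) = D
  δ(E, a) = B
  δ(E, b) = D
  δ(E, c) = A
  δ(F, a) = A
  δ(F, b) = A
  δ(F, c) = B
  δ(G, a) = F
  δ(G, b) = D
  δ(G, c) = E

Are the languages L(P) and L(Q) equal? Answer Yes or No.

The empty string ε is accepted by P but rejected by Q.
So L(P) ≠ L(Q).

No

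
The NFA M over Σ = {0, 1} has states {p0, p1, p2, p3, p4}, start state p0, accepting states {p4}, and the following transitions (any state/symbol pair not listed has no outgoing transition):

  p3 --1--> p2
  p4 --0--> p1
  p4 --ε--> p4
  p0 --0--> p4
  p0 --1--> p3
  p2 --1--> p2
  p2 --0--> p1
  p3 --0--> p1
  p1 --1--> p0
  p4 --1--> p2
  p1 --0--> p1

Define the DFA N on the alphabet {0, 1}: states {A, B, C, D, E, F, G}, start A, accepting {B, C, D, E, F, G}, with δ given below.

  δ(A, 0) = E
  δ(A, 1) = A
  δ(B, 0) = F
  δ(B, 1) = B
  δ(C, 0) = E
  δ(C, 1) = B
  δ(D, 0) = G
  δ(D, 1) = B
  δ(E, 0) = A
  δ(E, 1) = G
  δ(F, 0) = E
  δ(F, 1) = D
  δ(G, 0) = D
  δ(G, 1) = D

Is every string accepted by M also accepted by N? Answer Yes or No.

Yes

Exploring the product automaton M × N from the start pair (p0, A), following both machines on each input symbol, reaches 20 state pairs: (p0, A), (p4, E), (p3, A), (p1, A), (p2, G), (p1, E), (p2, A), (p1, D), (p2, D), (p0, G), (p1, G), (p0, B), (p2, B), (p4, D), (p3, D), (p0, D), (p4, F), (p3, B), (p1, F), (p4, G).
M accepts in {p4} and N accepts in {B, C, D, E, F, G}. The reachable pairs whose M-component is accepting are (p4, E), (p4, D), (p4, F), (p4, G); in each of them the N-component is accepting too, so the product for L(M) \ L(N) (M-component accepting, N-component rejecting) has no reachable accepting pair and the difference is empty.
Hence every string in L(M) is also in L(N).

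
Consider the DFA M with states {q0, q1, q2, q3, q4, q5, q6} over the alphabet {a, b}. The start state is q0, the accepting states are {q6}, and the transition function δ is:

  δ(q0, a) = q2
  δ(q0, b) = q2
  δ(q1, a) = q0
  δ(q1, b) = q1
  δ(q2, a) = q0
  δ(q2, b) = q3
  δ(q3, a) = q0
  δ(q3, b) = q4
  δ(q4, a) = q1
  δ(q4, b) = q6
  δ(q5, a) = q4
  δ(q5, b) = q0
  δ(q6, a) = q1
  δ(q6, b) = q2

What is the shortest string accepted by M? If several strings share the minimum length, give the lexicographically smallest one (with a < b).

A breadth-first search from q0 reaches an accepting state first via the path q0 → q2 → q3 → q4 → q6 on input abbb.
No string of length < 4 is accepted (BFS exhausts all shorter strings without reaching an accepting state), and abbb is the lexicographically least accepting string of length 4.

abbb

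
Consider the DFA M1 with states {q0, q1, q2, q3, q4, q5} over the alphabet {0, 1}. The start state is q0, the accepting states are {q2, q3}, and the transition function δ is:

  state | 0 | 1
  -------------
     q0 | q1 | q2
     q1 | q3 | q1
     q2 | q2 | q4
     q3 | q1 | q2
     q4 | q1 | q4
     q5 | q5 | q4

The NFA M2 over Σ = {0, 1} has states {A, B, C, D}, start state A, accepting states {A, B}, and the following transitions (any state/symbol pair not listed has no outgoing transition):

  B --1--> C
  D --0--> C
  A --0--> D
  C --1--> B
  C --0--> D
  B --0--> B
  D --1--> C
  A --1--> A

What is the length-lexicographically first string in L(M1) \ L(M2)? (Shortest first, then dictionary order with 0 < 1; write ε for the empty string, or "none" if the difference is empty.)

The string 00 is accepted by M1 but not by M2.
No shorter string lies in the difference, and 00 is the lexicographically first length-2 string in L(M1) \ L(M2).

00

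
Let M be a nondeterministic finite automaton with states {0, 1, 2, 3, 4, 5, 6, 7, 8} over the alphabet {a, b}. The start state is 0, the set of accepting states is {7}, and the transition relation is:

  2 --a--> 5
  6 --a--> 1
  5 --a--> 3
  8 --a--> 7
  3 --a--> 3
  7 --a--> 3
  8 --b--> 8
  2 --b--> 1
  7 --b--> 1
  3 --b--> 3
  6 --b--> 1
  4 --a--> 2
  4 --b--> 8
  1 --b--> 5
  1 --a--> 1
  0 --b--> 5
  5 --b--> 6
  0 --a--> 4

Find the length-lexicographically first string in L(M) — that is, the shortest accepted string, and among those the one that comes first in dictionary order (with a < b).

aba

A breadth-first search from 0 reaches an accepting state first via the path 0 → 4 → 8 → 7 on input aba.
No string of length < 3 is accepted (BFS exhausts all shorter strings without reaching an accepting state), and aba is the lexicographically least accepting string of length 3.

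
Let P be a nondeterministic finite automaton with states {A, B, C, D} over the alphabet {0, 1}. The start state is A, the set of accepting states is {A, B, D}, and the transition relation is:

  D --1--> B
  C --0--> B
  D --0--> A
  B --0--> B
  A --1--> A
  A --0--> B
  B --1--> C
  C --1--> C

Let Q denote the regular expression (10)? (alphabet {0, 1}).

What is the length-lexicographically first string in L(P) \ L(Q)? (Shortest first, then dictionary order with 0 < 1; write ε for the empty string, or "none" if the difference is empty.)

The string 0 is accepted by P but not by Q.
No shorter string lies in the difference, and 0 is the lexicographically first length-1 string in L(P) \ L(Q).

0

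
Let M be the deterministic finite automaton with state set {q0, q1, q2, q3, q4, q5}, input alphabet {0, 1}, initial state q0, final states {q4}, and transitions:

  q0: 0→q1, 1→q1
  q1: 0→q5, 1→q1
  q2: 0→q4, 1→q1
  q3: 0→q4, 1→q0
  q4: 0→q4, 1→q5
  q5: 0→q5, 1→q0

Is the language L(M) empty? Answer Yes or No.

The states reachable from the start state are {q0, q1, q5}.
None of the accepting states {q4} is reachable, so no string is accepted and L(M) = ∅.

Yes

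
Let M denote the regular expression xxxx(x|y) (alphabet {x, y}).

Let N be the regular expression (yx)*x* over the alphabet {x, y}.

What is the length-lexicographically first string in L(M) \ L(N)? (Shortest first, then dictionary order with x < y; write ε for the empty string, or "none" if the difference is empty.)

The string xxxxy is accepted by M but not by N.
No shorter string lies in the difference, and xxxxy is the lexicographically first length-5 string in L(M) \ L(N).

xxxxy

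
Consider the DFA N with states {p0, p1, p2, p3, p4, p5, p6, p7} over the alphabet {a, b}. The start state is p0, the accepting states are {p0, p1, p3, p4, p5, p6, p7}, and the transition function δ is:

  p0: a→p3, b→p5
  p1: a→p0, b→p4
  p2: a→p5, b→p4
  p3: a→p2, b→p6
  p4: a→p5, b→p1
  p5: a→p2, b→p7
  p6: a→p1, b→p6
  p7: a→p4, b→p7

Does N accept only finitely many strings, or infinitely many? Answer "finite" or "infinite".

State p0 is reachable from the start and can reach an accepting state, and it lies on the cycle p0 → p3 → p2 → p4 → p1 → p0.
Traversing that cycle any number of times yields accepted strings of unbounded length, so the language is infinite.

infinite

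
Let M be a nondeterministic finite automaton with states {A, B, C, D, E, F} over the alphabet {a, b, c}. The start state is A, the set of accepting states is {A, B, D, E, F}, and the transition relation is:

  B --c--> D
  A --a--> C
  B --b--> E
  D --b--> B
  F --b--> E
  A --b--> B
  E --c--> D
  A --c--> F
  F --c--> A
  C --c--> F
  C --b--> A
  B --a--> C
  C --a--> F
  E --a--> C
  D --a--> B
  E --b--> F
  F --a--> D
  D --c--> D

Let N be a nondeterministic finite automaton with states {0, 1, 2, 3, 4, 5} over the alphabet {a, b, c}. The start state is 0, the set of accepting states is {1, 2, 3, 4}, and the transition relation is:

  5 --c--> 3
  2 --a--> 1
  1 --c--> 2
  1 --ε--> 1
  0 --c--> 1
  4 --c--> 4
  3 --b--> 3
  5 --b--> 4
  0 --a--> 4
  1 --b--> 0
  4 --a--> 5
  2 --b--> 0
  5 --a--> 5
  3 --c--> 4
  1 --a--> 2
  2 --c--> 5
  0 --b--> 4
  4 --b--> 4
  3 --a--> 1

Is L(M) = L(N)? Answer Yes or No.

The empty string ε is accepted by M but rejected by N.
So L(M) ≠ L(N).

No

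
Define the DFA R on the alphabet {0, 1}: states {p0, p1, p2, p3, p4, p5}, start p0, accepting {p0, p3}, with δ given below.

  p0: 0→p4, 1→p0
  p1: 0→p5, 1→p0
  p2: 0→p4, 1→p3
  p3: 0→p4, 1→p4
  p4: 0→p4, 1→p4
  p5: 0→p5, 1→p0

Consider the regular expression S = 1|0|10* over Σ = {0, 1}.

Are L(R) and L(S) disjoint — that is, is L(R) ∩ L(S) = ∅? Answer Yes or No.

The string 1 is accepted by both R and S.
Hence L(R) ∩ L(S) ≠ ∅.

No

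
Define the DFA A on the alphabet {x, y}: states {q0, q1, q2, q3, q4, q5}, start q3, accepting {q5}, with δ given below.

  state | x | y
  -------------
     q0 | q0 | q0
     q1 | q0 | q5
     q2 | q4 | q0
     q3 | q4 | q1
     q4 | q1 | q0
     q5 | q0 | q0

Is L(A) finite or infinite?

finite

The useful states (reachable from q3 and able to reach an accepting state) are {q1, q3, q4, q5}.
Restricted to these states the transition graph has no cycle, so every accepting path has bounded length and L is finite.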